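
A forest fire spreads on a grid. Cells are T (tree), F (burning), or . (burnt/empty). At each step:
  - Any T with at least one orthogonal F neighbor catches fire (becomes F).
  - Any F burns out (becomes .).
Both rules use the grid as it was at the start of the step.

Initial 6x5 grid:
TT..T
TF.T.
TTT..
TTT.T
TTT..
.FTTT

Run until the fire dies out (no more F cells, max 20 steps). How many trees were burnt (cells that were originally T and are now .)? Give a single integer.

Step 1: +5 fires, +2 burnt (F count now 5)
Step 2: +7 fires, +5 burnt (F count now 7)
Step 3: +3 fires, +7 burnt (F count now 3)
Step 4: +0 fires, +3 burnt (F count now 0)
Fire out after step 4
Initially T: 18, now '.': 27
Total burnt (originally-T cells now '.'): 15

Answer: 15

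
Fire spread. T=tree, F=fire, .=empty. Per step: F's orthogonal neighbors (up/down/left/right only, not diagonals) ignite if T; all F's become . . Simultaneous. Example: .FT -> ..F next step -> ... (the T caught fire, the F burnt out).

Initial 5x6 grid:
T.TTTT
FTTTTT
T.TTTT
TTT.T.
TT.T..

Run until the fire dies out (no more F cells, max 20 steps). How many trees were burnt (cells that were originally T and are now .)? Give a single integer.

Answer: 21

Derivation:
Step 1: +3 fires, +1 burnt (F count now 3)
Step 2: +2 fires, +3 burnt (F count now 2)
Step 3: +5 fires, +2 burnt (F count now 5)
Step 4: +5 fires, +5 burnt (F count now 5)
Step 5: +3 fires, +5 burnt (F count now 3)
Step 6: +3 fires, +3 burnt (F count now 3)
Step 7: +0 fires, +3 burnt (F count now 0)
Fire out after step 7
Initially T: 22, now '.': 29
Total burnt (originally-T cells now '.'): 21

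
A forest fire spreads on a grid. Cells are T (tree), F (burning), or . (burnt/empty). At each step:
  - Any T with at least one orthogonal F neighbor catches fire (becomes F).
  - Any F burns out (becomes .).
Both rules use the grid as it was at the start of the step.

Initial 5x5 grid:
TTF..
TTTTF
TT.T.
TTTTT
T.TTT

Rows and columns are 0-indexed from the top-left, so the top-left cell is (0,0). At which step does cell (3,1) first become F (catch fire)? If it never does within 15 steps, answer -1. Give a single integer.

Step 1: cell (3,1)='T' (+3 fires, +2 burnt)
Step 2: cell (3,1)='T' (+3 fires, +3 burnt)
Step 3: cell (3,1)='T' (+3 fires, +3 burnt)
Step 4: cell (3,1)='F' (+5 fires, +3 burnt)
  -> target ignites at step 4
Step 5: cell (3,1)='.' (+3 fires, +5 burnt)
Step 6: cell (3,1)='.' (+1 fires, +3 burnt)
Step 7: cell (3,1)='.' (+0 fires, +1 burnt)
  fire out at step 7

4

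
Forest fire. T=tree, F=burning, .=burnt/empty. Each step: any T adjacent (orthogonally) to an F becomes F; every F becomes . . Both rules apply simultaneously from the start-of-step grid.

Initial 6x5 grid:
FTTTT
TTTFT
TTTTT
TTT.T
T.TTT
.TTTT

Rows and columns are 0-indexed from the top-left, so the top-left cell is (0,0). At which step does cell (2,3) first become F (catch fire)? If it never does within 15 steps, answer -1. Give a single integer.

Step 1: cell (2,3)='F' (+6 fires, +2 burnt)
  -> target ignites at step 1
Step 2: cell (2,3)='.' (+6 fires, +6 burnt)
Step 3: cell (2,3)='.' (+4 fires, +6 burnt)
Step 4: cell (2,3)='.' (+4 fires, +4 burnt)
Step 5: cell (2,3)='.' (+3 fires, +4 burnt)
Step 6: cell (2,3)='.' (+2 fires, +3 burnt)
Step 7: cell (2,3)='.' (+0 fires, +2 burnt)
  fire out at step 7

1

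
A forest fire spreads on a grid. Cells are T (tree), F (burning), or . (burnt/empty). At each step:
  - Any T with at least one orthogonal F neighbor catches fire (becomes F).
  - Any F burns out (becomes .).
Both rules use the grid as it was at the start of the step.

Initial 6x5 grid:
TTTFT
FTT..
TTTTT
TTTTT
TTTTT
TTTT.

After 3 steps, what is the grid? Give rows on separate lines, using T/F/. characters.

Step 1: 5 trees catch fire, 2 burn out
  FTF.F
  .FT..
  FTTTT
  TTTTT
  TTTTT
  TTTT.
Step 2: 4 trees catch fire, 5 burn out
  .F...
  ..F..
  .FTTT
  FTTTT
  TTTTT
  TTTT.
Step 3: 3 trees catch fire, 4 burn out
  .....
  .....
  ..FTT
  .FTTT
  FTTTT
  TTTT.

.....
.....
..FTT
.FTTT
FTTTT
TTTT.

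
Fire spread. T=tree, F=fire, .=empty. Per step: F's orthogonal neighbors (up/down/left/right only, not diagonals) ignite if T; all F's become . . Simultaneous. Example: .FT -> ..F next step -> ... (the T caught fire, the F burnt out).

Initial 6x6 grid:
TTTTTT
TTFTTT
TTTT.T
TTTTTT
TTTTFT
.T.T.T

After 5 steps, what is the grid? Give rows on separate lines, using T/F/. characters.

Step 1: 7 trees catch fire, 2 burn out
  TTFTTT
  TF.FTT
  TTFT.T
  TTTTFT
  TTTF.F
  .T.T.T
Step 2: 12 trees catch fire, 7 burn out
  TF.FTT
  F...FT
  TF.F.T
  TTFF.F
  TTF...
  .T.F.F
Step 3: 7 trees catch fire, 12 burn out
  F...FT
  .....F
  F....F
  TF....
  TF....
  .T....
Step 4: 4 trees catch fire, 7 burn out
  .....F
  ......
  ......
  F.....
  F.....
  .F....
Step 5: 0 trees catch fire, 4 burn out
  ......
  ......
  ......
  ......
  ......
  ......

......
......
......
......
......
......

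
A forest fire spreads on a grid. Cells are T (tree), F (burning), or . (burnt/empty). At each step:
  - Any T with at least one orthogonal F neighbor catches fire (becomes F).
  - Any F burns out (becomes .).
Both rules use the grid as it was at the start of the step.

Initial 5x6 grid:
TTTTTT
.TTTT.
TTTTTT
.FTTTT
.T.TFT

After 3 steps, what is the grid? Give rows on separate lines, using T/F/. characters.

Step 1: 6 trees catch fire, 2 burn out
  TTTTTT
  .TTTT.
  TFTTTT
  ..FTFT
  .F.F.F
Step 2: 6 trees catch fire, 6 burn out
  TTTTTT
  .FTTT.
  F.FTFT
  ...F.F
  ......
Step 3: 5 trees catch fire, 6 burn out
  TFTTTT
  ..FTF.
  ...F.F
  ......
  ......

TFTTTT
..FTF.
...F.F
......
......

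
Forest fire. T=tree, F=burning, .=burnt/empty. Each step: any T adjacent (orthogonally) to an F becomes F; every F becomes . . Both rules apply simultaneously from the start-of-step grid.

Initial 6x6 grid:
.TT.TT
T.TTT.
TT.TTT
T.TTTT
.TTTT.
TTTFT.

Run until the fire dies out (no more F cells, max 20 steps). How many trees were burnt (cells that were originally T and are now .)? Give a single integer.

Step 1: +3 fires, +1 burnt (F count now 3)
Step 2: +4 fires, +3 burnt (F count now 4)
Step 3: +5 fires, +4 burnt (F count now 5)
Step 4: +3 fires, +5 burnt (F count now 3)
Step 5: +3 fires, +3 burnt (F count now 3)
Step 6: +2 fires, +3 burnt (F count now 2)
Step 7: +2 fires, +2 burnt (F count now 2)
Step 8: +0 fires, +2 burnt (F count now 0)
Fire out after step 8
Initially T: 26, now '.': 32
Total burnt (originally-T cells now '.'): 22

Answer: 22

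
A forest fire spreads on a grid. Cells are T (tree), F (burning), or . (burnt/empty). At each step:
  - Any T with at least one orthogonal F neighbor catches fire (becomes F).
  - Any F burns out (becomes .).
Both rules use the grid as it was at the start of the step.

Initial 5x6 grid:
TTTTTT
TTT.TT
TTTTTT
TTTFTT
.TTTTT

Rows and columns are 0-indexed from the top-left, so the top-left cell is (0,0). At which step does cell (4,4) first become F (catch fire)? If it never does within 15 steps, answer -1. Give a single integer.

Step 1: cell (4,4)='T' (+4 fires, +1 burnt)
Step 2: cell (4,4)='F' (+6 fires, +4 burnt)
  -> target ignites at step 2
Step 3: cell (4,4)='.' (+7 fires, +6 burnt)
Step 4: cell (4,4)='.' (+5 fires, +7 burnt)
Step 5: cell (4,4)='.' (+4 fires, +5 burnt)
Step 6: cell (4,4)='.' (+1 fires, +4 burnt)
Step 7: cell (4,4)='.' (+0 fires, +1 burnt)
  fire out at step 7

2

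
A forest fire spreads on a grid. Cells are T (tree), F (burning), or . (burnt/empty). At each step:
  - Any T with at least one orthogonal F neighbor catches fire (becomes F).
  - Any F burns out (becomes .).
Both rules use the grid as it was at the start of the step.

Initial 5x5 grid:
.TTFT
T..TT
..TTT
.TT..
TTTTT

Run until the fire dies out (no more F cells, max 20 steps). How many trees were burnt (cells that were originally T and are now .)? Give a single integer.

Step 1: +3 fires, +1 burnt (F count now 3)
Step 2: +3 fires, +3 burnt (F count now 3)
Step 3: +2 fires, +3 burnt (F count now 2)
Step 4: +1 fires, +2 burnt (F count now 1)
Step 5: +2 fires, +1 burnt (F count now 2)
Step 6: +2 fires, +2 burnt (F count now 2)
Step 7: +2 fires, +2 burnt (F count now 2)
Step 8: +0 fires, +2 burnt (F count now 0)
Fire out after step 8
Initially T: 16, now '.': 24
Total burnt (originally-T cells now '.'): 15

Answer: 15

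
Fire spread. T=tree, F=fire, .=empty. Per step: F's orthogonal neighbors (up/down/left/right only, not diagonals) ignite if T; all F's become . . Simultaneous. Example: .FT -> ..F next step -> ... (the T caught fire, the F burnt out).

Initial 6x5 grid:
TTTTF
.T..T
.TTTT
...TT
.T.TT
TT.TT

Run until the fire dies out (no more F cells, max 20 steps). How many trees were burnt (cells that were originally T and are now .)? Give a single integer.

Answer: 16

Derivation:
Step 1: +2 fires, +1 burnt (F count now 2)
Step 2: +2 fires, +2 burnt (F count now 2)
Step 3: +3 fires, +2 burnt (F count now 3)
Step 4: +5 fires, +3 burnt (F count now 5)
Step 5: +3 fires, +5 burnt (F count now 3)
Step 6: +1 fires, +3 burnt (F count now 1)
Step 7: +0 fires, +1 burnt (F count now 0)
Fire out after step 7
Initially T: 19, now '.': 27
Total burnt (originally-T cells now '.'): 16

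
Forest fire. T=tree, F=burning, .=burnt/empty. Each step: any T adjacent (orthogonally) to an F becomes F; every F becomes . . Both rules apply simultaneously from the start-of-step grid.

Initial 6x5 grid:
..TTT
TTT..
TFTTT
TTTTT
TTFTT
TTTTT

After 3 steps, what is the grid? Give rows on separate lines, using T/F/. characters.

Step 1: 8 trees catch fire, 2 burn out
  ..TTT
  TFT..
  F.FTT
  TFFTT
  TF.FT
  TTFTT
Step 2: 9 trees catch fire, 8 burn out
  ..TTT
  F.F..
  ...FT
  F..FT
  F...F
  TF.FT
Step 3: 5 trees catch fire, 9 burn out
  ..FTT
  .....
  ....F
  ....F
  .....
  F...F

..FTT
.....
....F
....F
.....
F...F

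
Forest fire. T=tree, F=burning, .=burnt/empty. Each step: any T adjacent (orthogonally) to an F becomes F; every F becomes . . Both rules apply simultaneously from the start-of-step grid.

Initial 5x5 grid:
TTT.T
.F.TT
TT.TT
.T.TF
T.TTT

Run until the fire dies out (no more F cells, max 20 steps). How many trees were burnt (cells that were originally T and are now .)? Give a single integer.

Step 1: +5 fires, +2 burnt (F count now 5)
Step 2: +7 fires, +5 burnt (F count now 7)
Step 3: +3 fires, +7 burnt (F count now 3)
Step 4: +0 fires, +3 burnt (F count now 0)
Fire out after step 4
Initially T: 16, now '.': 24
Total burnt (originally-T cells now '.'): 15

Answer: 15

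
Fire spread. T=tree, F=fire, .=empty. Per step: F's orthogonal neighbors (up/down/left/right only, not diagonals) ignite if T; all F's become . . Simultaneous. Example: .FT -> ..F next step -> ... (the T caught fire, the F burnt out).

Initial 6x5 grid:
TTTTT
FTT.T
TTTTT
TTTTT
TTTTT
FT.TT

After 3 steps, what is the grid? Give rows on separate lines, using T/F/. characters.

Step 1: 5 trees catch fire, 2 burn out
  FTTTT
  .FT.T
  FTTTT
  TTTTT
  FTTTT
  .F.TT
Step 2: 5 trees catch fire, 5 burn out
  .FTTT
  ..F.T
  .FTTT
  FTTTT
  .FTTT
  ...TT
Step 3: 4 trees catch fire, 5 burn out
  ..FTT
  ....T
  ..FTT
  .FTTT
  ..FTT
  ...TT

..FTT
....T
..FTT
.FTTT
..FTT
...TT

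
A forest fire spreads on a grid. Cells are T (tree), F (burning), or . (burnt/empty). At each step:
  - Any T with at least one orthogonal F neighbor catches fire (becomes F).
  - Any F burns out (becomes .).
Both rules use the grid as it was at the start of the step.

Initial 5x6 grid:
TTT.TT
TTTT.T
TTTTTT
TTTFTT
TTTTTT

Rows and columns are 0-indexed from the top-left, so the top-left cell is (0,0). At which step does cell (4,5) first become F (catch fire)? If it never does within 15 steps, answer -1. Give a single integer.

Step 1: cell (4,5)='T' (+4 fires, +1 burnt)
Step 2: cell (4,5)='T' (+7 fires, +4 burnt)
Step 3: cell (4,5)='F' (+6 fires, +7 burnt)
  -> target ignites at step 3
Step 4: cell (4,5)='.' (+5 fires, +6 burnt)
Step 5: cell (4,5)='.' (+3 fires, +5 burnt)
Step 6: cell (4,5)='.' (+2 fires, +3 burnt)
Step 7: cell (4,5)='.' (+0 fires, +2 burnt)
  fire out at step 7

3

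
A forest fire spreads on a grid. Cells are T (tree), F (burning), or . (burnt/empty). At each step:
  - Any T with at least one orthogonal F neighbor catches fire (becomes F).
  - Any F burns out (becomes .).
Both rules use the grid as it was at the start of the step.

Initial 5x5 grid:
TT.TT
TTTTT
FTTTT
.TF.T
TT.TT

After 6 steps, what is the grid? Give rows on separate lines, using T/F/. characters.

Step 1: 4 trees catch fire, 2 burn out
  TT.TT
  FTTTT
  .FFTT
  .F..T
  TT.TT
Step 2: 5 trees catch fire, 4 burn out
  FT.TT
  .FFTT
  ...FT
  ....T
  TF.TT
Step 3: 4 trees catch fire, 5 burn out
  .F.TT
  ...FT
  ....F
  ....T
  F..TT
Step 4: 3 trees catch fire, 4 burn out
  ...FT
  ....F
  .....
  ....F
  ...TT
Step 5: 2 trees catch fire, 3 burn out
  ....F
  .....
  .....
  .....
  ...TF
Step 6: 1 trees catch fire, 2 burn out
  .....
  .....
  .....
  .....
  ...F.

.....
.....
.....
.....
...F.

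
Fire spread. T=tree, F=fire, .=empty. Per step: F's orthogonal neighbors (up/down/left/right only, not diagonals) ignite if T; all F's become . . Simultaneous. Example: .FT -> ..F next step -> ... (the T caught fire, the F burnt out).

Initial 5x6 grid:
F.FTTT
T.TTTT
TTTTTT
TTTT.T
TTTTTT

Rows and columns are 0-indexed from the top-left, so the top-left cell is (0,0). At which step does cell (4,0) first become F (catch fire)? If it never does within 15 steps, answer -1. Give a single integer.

Step 1: cell (4,0)='T' (+3 fires, +2 burnt)
Step 2: cell (4,0)='T' (+4 fires, +3 burnt)
Step 3: cell (4,0)='T' (+6 fires, +4 burnt)
Step 4: cell (4,0)='F' (+6 fires, +6 burnt)
  -> target ignites at step 4
Step 5: cell (4,0)='.' (+3 fires, +6 burnt)
Step 6: cell (4,0)='.' (+2 fires, +3 burnt)
Step 7: cell (4,0)='.' (+1 fires, +2 burnt)
Step 8: cell (4,0)='.' (+0 fires, +1 burnt)
  fire out at step 8

4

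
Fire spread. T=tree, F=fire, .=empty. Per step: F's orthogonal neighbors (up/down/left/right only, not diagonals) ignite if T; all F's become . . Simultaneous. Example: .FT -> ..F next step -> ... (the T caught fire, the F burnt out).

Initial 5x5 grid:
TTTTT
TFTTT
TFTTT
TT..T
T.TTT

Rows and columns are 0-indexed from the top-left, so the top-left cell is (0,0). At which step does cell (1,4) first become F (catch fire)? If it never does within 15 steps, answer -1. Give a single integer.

Step 1: cell (1,4)='T' (+6 fires, +2 burnt)
Step 2: cell (1,4)='T' (+5 fires, +6 burnt)
Step 3: cell (1,4)='F' (+4 fires, +5 burnt)
  -> target ignites at step 3
Step 4: cell (1,4)='.' (+2 fires, +4 burnt)
Step 5: cell (1,4)='.' (+1 fires, +2 burnt)
Step 6: cell (1,4)='.' (+1 fires, +1 burnt)
Step 7: cell (1,4)='.' (+1 fires, +1 burnt)
Step 8: cell (1,4)='.' (+0 fires, +1 burnt)
  fire out at step 8

3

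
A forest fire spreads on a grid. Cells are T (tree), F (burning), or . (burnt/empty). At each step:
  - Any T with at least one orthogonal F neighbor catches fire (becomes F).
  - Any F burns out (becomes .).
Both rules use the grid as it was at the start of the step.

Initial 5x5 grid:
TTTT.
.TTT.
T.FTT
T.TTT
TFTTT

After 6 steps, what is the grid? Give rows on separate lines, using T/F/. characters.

Step 1: 5 trees catch fire, 2 burn out
  TTTT.
  .TFT.
  T..FT
  T.FTT
  F.FTT
Step 2: 7 trees catch fire, 5 burn out
  TTFT.
  .F.F.
  T...F
  F..FT
  ...FT
Step 3: 5 trees catch fire, 7 burn out
  TF.F.
  .....
  F....
  ....F
  ....F
Step 4: 1 trees catch fire, 5 burn out
  F....
  .....
  .....
  .....
  .....
Step 5: 0 trees catch fire, 1 burn out
  .....
  .....
  .....
  .....
  .....
Step 6: 0 trees catch fire, 0 burn out
  .....
  .....
  .....
  .....
  .....

.....
.....
.....
.....
.....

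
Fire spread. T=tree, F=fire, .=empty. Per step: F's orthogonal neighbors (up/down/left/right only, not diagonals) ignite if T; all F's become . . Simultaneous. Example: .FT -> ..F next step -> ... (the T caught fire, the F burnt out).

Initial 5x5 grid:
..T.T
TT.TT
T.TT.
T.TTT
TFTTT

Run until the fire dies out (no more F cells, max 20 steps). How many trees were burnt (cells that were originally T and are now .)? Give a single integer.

Answer: 16

Derivation:
Step 1: +2 fires, +1 burnt (F count now 2)
Step 2: +3 fires, +2 burnt (F count now 3)
Step 3: +4 fires, +3 burnt (F count now 4)
Step 4: +3 fires, +4 burnt (F count now 3)
Step 5: +2 fires, +3 burnt (F count now 2)
Step 6: +1 fires, +2 burnt (F count now 1)
Step 7: +1 fires, +1 burnt (F count now 1)
Step 8: +0 fires, +1 burnt (F count now 0)
Fire out after step 8
Initially T: 17, now '.': 24
Total burnt (originally-T cells now '.'): 16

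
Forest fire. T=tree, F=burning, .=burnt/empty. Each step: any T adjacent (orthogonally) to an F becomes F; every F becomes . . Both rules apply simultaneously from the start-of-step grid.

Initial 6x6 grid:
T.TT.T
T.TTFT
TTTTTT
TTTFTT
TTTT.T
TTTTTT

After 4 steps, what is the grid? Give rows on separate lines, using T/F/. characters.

Step 1: 7 trees catch fire, 2 burn out
  T.TT.T
  T.TF.F
  TTTFFT
  TTF.FT
  TTTF.T
  TTTTTT
Step 2: 9 trees catch fire, 7 burn out
  T.TF.F
  T.F...
  TTF..F
  TF...F
  TTF..T
  TTTFTT
Step 3: 7 trees catch fire, 9 burn out
  T.F...
  T.....
  TF....
  F.....
  TF...F
  TTF.FT
Step 4: 4 trees catch fire, 7 burn out
  T.....
  T.....
  F.....
  ......
  F.....
  TF...F

T.....
T.....
F.....
......
F.....
TF...F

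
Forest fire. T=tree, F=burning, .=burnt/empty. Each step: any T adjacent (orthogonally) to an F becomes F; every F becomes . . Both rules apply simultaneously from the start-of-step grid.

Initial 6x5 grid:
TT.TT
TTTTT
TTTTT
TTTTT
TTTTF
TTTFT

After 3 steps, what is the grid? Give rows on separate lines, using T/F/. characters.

Step 1: 4 trees catch fire, 2 burn out
  TT.TT
  TTTTT
  TTTTT
  TTTTF
  TTTF.
  TTF.F
Step 2: 4 trees catch fire, 4 burn out
  TT.TT
  TTTTT
  TTTTF
  TTTF.
  TTF..
  TF...
Step 3: 5 trees catch fire, 4 burn out
  TT.TT
  TTTTF
  TTTF.
  TTF..
  TF...
  F....

TT.TT
TTTTF
TTTF.
TTF..
TF...
F....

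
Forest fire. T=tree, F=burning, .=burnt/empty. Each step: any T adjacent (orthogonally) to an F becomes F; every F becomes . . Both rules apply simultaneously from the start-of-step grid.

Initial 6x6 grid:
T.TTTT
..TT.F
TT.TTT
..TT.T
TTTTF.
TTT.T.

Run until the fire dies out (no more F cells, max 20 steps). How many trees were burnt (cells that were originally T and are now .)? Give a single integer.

Answer: 20

Derivation:
Step 1: +4 fires, +2 burnt (F count now 4)
Step 2: +5 fires, +4 burnt (F count now 5)
Step 3: +5 fires, +5 burnt (F count now 5)
Step 4: +4 fires, +5 burnt (F count now 4)
Step 5: +2 fires, +4 burnt (F count now 2)
Step 6: +0 fires, +2 burnt (F count now 0)
Fire out after step 6
Initially T: 23, now '.': 33
Total burnt (originally-T cells now '.'): 20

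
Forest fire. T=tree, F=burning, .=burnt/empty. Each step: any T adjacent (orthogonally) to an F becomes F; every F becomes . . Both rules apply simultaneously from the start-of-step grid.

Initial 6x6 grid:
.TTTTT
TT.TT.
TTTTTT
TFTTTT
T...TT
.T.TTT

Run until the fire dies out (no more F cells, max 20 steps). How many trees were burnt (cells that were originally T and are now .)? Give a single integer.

Step 1: +3 fires, +1 burnt (F count now 3)
Step 2: +5 fires, +3 burnt (F count now 5)
Step 3: +4 fires, +5 burnt (F count now 4)
Step 4: +5 fires, +4 burnt (F count now 5)
Step 5: +5 fires, +5 burnt (F count now 5)
Step 6: +3 fires, +5 burnt (F count now 3)
Step 7: +1 fires, +3 burnt (F count now 1)
Step 8: +0 fires, +1 burnt (F count now 0)
Fire out after step 8
Initially T: 27, now '.': 35
Total burnt (originally-T cells now '.'): 26

Answer: 26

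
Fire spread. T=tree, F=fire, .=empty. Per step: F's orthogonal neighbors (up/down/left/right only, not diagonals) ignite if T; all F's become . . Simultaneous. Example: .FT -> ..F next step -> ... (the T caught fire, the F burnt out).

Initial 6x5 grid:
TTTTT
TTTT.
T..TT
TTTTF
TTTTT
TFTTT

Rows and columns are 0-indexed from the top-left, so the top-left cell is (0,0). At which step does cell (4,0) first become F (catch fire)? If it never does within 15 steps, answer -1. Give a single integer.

Step 1: cell (4,0)='T' (+6 fires, +2 burnt)
Step 2: cell (4,0)='F' (+8 fires, +6 burnt)
  -> target ignites at step 2
Step 3: cell (4,0)='.' (+2 fires, +8 burnt)
Step 4: cell (4,0)='.' (+3 fires, +2 burnt)
Step 5: cell (4,0)='.' (+4 fires, +3 burnt)
Step 6: cell (4,0)='.' (+2 fires, +4 burnt)
Step 7: cell (4,0)='.' (+0 fires, +2 burnt)
  fire out at step 7

2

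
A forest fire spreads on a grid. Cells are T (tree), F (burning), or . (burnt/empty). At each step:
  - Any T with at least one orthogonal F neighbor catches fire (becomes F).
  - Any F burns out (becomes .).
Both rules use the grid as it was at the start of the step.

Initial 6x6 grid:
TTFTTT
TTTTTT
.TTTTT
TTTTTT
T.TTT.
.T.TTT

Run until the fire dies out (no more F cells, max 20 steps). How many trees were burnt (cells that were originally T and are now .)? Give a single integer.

Answer: 29

Derivation:
Step 1: +3 fires, +1 burnt (F count now 3)
Step 2: +5 fires, +3 burnt (F count now 5)
Step 3: +6 fires, +5 burnt (F count now 6)
Step 4: +5 fires, +6 burnt (F count now 5)
Step 5: +4 fires, +5 burnt (F count now 4)
Step 6: +4 fires, +4 burnt (F count now 4)
Step 7: +1 fires, +4 burnt (F count now 1)
Step 8: +1 fires, +1 burnt (F count now 1)
Step 9: +0 fires, +1 burnt (F count now 0)
Fire out after step 9
Initially T: 30, now '.': 35
Total burnt (originally-T cells now '.'): 29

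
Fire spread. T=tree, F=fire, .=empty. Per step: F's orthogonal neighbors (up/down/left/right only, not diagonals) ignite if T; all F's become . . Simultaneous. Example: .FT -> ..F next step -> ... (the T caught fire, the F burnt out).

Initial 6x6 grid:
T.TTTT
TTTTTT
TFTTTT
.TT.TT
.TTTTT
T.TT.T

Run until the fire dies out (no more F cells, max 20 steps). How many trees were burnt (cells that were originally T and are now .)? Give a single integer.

Step 1: +4 fires, +1 burnt (F count now 4)
Step 2: +5 fires, +4 burnt (F count now 5)
Step 3: +5 fires, +5 burnt (F count now 5)
Step 4: +6 fires, +5 burnt (F count now 6)
Step 5: +5 fires, +6 burnt (F count now 5)
Step 6: +2 fires, +5 burnt (F count now 2)
Step 7: +1 fires, +2 burnt (F count now 1)
Step 8: +0 fires, +1 burnt (F count now 0)
Fire out after step 8
Initially T: 29, now '.': 35
Total burnt (originally-T cells now '.'): 28

Answer: 28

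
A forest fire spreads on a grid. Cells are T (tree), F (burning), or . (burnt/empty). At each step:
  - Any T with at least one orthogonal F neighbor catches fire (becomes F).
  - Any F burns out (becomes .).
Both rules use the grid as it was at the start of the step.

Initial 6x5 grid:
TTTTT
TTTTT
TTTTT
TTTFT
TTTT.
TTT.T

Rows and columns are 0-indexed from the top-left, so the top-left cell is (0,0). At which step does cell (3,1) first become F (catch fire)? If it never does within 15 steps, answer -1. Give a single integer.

Step 1: cell (3,1)='T' (+4 fires, +1 burnt)
Step 2: cell (3,1)='F' (+5 fires, +4 burnt)
  -> target ignites at step 2
Step 3: cell (3,1)='.' (+7 fires, +5 burnt)
Step 4: cell (3,1)='.' (+6 fires, +7 burnt)
Step 5: cell (3,1)='.' (+3 fires, +6 burnt)
Step 6: cell (3,1)='.' (+1 fires, +3 burnt)
Step 7: cell (3,1)='.' (+0 fires, +1 burnt)
  fire out at step 7

2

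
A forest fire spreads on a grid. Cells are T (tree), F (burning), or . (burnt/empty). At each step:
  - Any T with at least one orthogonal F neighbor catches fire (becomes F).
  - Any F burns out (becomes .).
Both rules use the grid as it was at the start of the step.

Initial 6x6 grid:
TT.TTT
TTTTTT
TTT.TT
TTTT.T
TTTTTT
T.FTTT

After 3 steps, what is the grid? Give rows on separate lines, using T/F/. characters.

Step 1: 2 trees catch fire, 1 burn out
  TT.TTT
  TTTTTT
  TTT.TT
  TTTT.T
  TTFTTT
  T..FTT
Step 2: 4 trees catch fire, 2 burn out
  TT.TTT
  TTTTTT
  TTT.TT
  TTFT.T
  TF.FTT
  T...FT
Step 3: 6 trees catch fire, 4 burn out
  TT.TTT
  TTTTTT
  TTF.TT
  TF.F.T
  F...FT
  T....F

TT.TTT
TTTTTT
TTF.TT
TF.F.T
F...FT
T....F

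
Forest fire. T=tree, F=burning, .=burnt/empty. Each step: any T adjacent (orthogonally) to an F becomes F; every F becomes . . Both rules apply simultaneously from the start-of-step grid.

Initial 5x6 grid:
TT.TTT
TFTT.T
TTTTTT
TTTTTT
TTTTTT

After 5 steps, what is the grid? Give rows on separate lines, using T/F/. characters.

Step 1: 4 trees catch fire, 1 burn out
  TF.TTT
  F.FT.T
  TFTTTT
  TTTTTT
  TTTTTT
Step 2: 5 trees catch fire, 4 burn out
  F..TTT
  ...F.T
  F.FTTT
  TFTTTT
  TTTTTT
Step 3: 5 trees catch fire, 5 burn out
  ...FTT
  .....T
  ...FTT
  F.FTTT
  TFTTTT
Step 4: 5 trees catch fire, 5 burn out
  ....FT
  .....T
  ....FT
  ...FTT
  F.FTTT
Step 5: 4 trees catch fire, 5 burn out
  .....F
  .....T
  .....F
  ....FT
  ...FTT

.....F
.....T
.....F
....FT
...FTT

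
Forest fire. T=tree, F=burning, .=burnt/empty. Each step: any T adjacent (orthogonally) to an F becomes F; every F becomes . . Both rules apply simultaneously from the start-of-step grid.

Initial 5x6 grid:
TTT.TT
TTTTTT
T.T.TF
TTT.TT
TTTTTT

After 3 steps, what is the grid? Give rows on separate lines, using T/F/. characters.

Step 1: 3 trees catch fire, 1 burn out
  TTT.TT
  TTTTTF
  T.T.F.
  TTT.TF
  TTTTTT
Step 2: 4 trees catch fire, 3 burn out
  TTT.TF
  TTTTF.
  T.T...
  TTT.F.
  TTTTTF
Step 3: 3 trees catch fire, 4 burn out
  TTT.F.
  TTTF..
  T.T...
  TTT...
  TTTTF.

TTT.F.
TTTF..
T.T...
TTT...
TTTTF.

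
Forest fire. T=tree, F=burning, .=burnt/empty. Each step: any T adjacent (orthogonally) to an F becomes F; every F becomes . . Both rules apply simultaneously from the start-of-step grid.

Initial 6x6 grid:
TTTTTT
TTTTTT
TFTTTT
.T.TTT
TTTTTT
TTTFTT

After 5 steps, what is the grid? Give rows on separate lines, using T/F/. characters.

Step 1: 7 trees catch fire, 2 burn out
  TTTTTT
  TFTTTT
  F.FTTT
  .F.TTT
  TTTFTT
  TTF.FT
Step 2: 10 trees catch fire, 7 burn out
  TFTTTT
  F.FTTT
  ...FTT
  ...FTT
  TFF.FT
  TF...F
Step 3: 8 trees catch fire, 10 burn out
  F.FTTT
  ...FTT
  ....FT
  ....FT
  F....F
  F.....
Step 4: 4 trees catch fire, 8 burn out
  ...FTT
  ....FT
  .....F
  .....F
  ......
  ......
Step 5: 2 trees catch fire, 4 burn out
  ....FT
  .....F
  ......
  ......
  ......
  ......

....FT
.....F
......
......
......
......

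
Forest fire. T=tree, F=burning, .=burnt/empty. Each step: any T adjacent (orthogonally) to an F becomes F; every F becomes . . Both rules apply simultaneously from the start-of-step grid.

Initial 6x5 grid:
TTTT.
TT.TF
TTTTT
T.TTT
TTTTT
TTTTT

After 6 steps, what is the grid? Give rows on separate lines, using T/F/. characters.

Step 1: 2 trees catch fire, 1 burn out
  TTTT.
  TT.F.
  TTTTF
  T.TTT
  TTTTT
  TTTTT
Step 2: 3 trees catch fire, 2 burn out
  TTTF.
  TT...
  TTTF.
  T.TTF
  TTTTT
  TTTTT
Step 3: 4 trees catch fire, 3 burn out
  TTF..
  TT...
  TTF..
  T.TF.
  TTTTF
  TTTTT
Step 4: 5 trees catch fire, 4 burn out
  TF...
  TT...
  TF...
  T.F..
  TTTF.
  TTTTF
Step 5: 5 trees catch fire, 5 burn out
  F....
  TF...
  F....
  T....
  TTF..
  TTTF.
Step 6: 4 trees catch fire, 5 burn out
  .....
  F....
  .....
  F....
  TF...
  TTF..

.....
F....
.....
F....
TF...
TTF..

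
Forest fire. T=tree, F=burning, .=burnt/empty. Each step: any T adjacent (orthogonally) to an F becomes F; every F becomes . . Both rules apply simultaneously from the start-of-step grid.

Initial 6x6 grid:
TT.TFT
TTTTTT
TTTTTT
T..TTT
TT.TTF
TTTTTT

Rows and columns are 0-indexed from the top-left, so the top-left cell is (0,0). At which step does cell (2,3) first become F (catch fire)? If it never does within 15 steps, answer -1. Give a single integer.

Step 1: cell (2,3)='T' (+6 fires, +2 burnt)
Step 2: cell (2,3)='T' (+7 fires, +6 burnt)
Step 3: cell (2,3)='F' (+4 fires, +7 burnt)
  -> target ignites at step 3
Step 4: cell (2,3)='.' (+3 fires, +4 burnt)
Step 5: cell (2,3)='.' (+4 fires, +3 burnt)
Step 6: cell (2,3)='.' (+4 fires, +4 burnt)
Step 7: cell (2,3)='.' (+2 fires, +4 burnt)
Step 8: cell (2,3)='.' (+0 fires, +2 burnt)
  fire out at step 8

3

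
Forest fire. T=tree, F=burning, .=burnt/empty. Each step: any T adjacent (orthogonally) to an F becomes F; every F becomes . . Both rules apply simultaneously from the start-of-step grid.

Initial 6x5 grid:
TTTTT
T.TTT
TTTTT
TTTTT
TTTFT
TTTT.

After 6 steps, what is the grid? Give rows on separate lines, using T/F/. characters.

Step 1: 4 trees catch fire, 1 burn out
  TTTTT
  T.TTT
  TTTTT
  TTTFT
  TTF.F
  TTTF.
Step 2: 5 trees catch fire, 4 burn out
  TTTTT
  T.TTT
  TTTFT
  TTF.F
  TF...
  TTF..
Step 3: 6 trees catch fire, 5 burn out
  TTTTT
  T.TFT
  TTF.F
  TF...
  F....
  TF...
Step 4: 6 trees catch fire, 6 burn out
  TTTFT
  T.F.F
  TF...
  F....
  .....
  F....
Step 5: 3 trees catch fire, 6 burn out
  TTF.F
  T....
  F....
  .....
  .....
  .....
Step 6: 2 trees catch fire, 3 burn out
  TF...
  F....
  .....
  .....
  .....
  .....

TF...
F....
.....
.....
.....
.....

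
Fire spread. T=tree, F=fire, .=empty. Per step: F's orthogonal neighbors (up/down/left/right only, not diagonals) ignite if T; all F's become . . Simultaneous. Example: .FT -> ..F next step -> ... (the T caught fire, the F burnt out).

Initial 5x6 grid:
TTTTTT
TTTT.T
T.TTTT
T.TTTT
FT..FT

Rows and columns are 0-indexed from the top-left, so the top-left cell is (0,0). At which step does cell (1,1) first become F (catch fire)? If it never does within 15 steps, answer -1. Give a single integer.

Step 1: cell (1,1)='T' (+4 fires, +2 burnt)
Step 2: cell (1,1)='T' (+4 fires, +4 burnt)
Step 3: cell (1,1)='T' (+4 fires, +4 burnt)
Step 4: cell (1,1)='F' (+5 fires, +4 burnt)
  -> target ignites at step 4
Step 5: cell (1,1)='.' (+4 fires, +5 burnt)
Step 6: cell (1,1)='.' (+2 fires, +4 burnt)
Step 7: cell (1,1)='.' (+0 fires, +2 burnt)
  fire out at step 7

4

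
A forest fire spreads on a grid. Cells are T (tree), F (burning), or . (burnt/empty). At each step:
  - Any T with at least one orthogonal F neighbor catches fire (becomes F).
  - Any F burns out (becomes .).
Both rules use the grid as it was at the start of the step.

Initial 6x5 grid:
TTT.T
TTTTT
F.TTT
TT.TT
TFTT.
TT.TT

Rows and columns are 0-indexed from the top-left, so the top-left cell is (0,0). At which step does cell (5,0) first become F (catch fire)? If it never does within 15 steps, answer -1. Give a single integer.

Step 1: cell (5,0)='T' (+6 fires, +2 burnt)
Step 2: cell (5,0)='F' (+4 fires, +6 burnt)
  -> target ignites at step 2
Step 3: cell (5,0)='.' (+4 fires, +4 burnt)
Step 4: cell (5,0)='.' (+6 fires, +4 burnt)
Step 5: cell (5,0)='.' (+2 fires, +6 burnt)
Step 6: cell (5,0)='.' (+1 fires, +2 burnt)
Step 7: cell (5,0)='.' (+0 fires, +1 burnt)
  fire out at step 7

2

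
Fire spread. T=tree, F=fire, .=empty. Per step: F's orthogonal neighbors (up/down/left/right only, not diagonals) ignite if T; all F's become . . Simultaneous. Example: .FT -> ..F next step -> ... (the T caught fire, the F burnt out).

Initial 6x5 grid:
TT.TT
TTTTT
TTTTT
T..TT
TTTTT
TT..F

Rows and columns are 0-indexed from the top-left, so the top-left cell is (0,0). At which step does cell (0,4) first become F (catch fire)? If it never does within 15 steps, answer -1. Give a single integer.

Step 1: cell (0,4)='T' (+1 fires, +1 burnt)
Step 2: cell (0,4)='T' (+2 fires, +1 burnt)
Step 3: cell (0,4)='T' (+3 fires, +2 burnt)
Step 4: cell (0,4)='T' (+3 fires, +3 burnt)
Step 5: cell (0,4)='F' (+5 fires, +3 burnt)
  -> target ignites at step 5
Step 6: cell (0,4)='.' (+5 fires, +5 burnt)
Step 7: cell (0,4)='.' (+2 fires, +5 burnt)
Step 8: cell (0,4)='.' (+2 fires, +2 burnt)
Step 9: cell (0,4)='.' (+1 fires, +2 burnt)
Step 10: cell (0,4)='.' (+0 fires, +1 burnt)
  fire out at step 10

5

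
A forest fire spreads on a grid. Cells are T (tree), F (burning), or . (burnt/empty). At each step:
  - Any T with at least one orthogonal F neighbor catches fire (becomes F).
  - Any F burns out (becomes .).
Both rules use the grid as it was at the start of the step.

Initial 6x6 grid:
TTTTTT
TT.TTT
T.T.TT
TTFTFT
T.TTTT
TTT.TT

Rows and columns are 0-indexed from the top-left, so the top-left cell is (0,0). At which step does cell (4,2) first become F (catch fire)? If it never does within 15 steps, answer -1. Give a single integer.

Step 1: cell (4,2)='F' (+7 fires, +2 burnt)
  -> target ignites at step 1
Step 2: cell (4,2)='.' (+7 fires, +7 burnt)
Step 3: cell (4,2)='.' (+7 fires, +7 burnt)
Step 4: cell (4,2)='.' (+4 fires, +7 burnt)
Step 5: cell (4,2)='.' (+3 fires, +4 burnt)
Step 6: cell (4,2)='.' (+1 fires, +3 burnt)
Step 7: cell (4,2)='.' (+0 fires, +1 burnt)
  fire out at step 7

1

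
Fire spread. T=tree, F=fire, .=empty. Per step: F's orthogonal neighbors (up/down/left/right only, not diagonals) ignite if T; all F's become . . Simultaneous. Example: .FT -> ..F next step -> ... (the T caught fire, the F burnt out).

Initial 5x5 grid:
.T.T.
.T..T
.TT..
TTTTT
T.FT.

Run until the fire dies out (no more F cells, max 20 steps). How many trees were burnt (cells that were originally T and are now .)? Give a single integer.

Step 1: +2 fires, +1 burnt (F count now 2)
Step 2: +3 fires, +2 burnt (F count now 3)
Step 3: +3 fires, +3 burnt (F count now 3)
Step 4: +2 fires, +3 burnt (F count now 2)
Step 5: +1 fires, +2 burnt (F count now 1)
Step 6: +0 fires, +1 burnt (F count now 0)
Fire out after step 6
Initially T: 13, now '.': 23
Total burnt (originally-T cells now '.'): 11

Answer: 11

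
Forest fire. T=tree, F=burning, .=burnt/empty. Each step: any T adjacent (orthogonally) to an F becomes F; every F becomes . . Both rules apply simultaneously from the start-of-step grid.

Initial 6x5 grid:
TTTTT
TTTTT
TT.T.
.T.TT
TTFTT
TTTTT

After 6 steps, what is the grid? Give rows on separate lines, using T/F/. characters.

Step 1: 3 trees catch fire, 1 burn out
  TTTTT
  TTTTT
  TT.T.
  .T.TT
  TF.FT
  TTFTT
Step 2: 6 trees catch fire, 3 burn out
  TTTTT
  TTTTT
  TT.T.
  .F.FT
  F...F
  TF.FT
Step 3: 5 trees catch fire, 6 burn out
  TTTTT
  TTTTT
  TF.F.
  ....F
  .....
  F...F
Step 4: 3 trees catch fire, 5 burn out
  TTTTT
  TFTFT
  F....
  .....
  .....
  .....
Step 5: 5 trees catch fire, 3 burn out
  TFTFT
  F.F.F
  .....
  .....
  .....
  .....
Step 6: 3 trees catch fire, 5 burn out
  F.F.F
  .....
  .....
  .....
  .....
  .....

F.F.F
.....
.....
.....
.....
.....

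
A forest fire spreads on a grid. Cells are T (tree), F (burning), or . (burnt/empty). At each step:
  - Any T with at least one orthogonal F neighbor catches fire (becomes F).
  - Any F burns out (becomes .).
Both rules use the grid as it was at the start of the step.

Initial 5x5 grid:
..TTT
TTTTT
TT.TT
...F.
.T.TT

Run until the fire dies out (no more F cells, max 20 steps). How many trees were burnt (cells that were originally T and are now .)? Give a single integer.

Step 1: +2 fires, +1 burnt (F count now 2)
Step 2: +3 fires, +2 burnt (F count now 3)
Step 3: +3 fires, +3 burnt (F count now 3)
Step 4: +3 fires, +3 burnt (F count now 3)
Step 5: +2 fires, +3 burnt (F count now 2)
Step 6: +1 fires, +2 burnt (F count now 1)
Step 7: +0 fires, +1 burnt (F count now 0)
Fire out after step 7
Initially T: 15, now '.': 24
Total burnt (originally-T cells now '.'): 14

Answer: 14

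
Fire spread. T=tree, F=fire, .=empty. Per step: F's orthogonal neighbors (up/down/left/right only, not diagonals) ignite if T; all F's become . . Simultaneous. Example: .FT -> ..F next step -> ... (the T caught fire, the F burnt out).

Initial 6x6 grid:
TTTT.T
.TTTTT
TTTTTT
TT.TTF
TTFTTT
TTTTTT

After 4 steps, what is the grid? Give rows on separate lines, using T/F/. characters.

Step 1: 6 trees catch fire, 2 burn out
  TTTT.T
  .TTTTT
  TTTTTF
  TT.TF.
  TF.FTF
  TTFTTT
Step 2: 9 trees catch fire, 6 burn out
  TTTT.T
  .TTTTF
  TTTTF.
  TF.F..
  F...F.
  TF.FTF
Step 3: 7 trees catch fire, 9 burn out
  TTTT.F
  .TTTF.
  TFTF..
  F.....
  ......
  F...F.
Step 4: 4 trees catch fire, 7 burn out
  TTTT..
  .FTF..
  F.F...
  ......
  ......
  ......

TTTT..
.FTF..
F.F...
......
......
......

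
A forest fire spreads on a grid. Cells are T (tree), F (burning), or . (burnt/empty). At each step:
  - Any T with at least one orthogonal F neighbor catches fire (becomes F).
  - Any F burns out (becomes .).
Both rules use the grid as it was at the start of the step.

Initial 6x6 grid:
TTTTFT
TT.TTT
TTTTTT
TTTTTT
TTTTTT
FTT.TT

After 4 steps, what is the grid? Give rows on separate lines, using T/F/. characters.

Step 1: 5 trees catch fire, 2 burn out
  TTTF.F
  TT.TFT
  TTTTTT
  TTTTTT
  FTTTTT
  .FT.TT
Step 2: 7 trees catch fire, 5 burn out
  TTF...
  TT.F.F
  TTTTFT
  FTTTTT
  .FTTTT
  ..F.TT
Step 3: 7 trees catch fire, 7 burn out
  TF....
  TT....
  FTTF.F
  .FTTFT
  ..FTTT
  ....TT
Step 4: 10 trees catch fire, 7 burn out
  F.....
  FF....
  .FF...
  ..FF.F
  ...FFT
  ....TT

F.....
FF....
.FF...
..FF.F
...FFT
....TT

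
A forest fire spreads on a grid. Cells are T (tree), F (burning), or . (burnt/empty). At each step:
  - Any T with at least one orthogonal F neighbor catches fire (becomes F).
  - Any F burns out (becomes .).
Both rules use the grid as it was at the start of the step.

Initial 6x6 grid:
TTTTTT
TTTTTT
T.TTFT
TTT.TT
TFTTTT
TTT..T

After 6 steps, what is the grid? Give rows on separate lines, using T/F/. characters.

Step 1: 8 trees catch fire, 2 burn out
  TTTTTT
  TTTTFT
  T.TF.F
  TFT.FT
  F.FTTT
  TFT..T
Step 2: 11 trees catch fire, 8 burn out
  TTTTFT
  TTTF.F
  T.F...
  F.F..F
  ...FFT
  F.F..T
Step 3: 5 trees catch fire, 11 burn out
  TTTF.F
  TTF...
  F.....
  ......
  .....F
  .....T
Step 4: 4 trees catch fire, 5 burn out
  TTF...
  FF....
  ......
  ......
  ......
  .....F
Step 5: 2 trees catch fire, 4 burn out
  FF....
  ......
  ......
  ......
  ......
  ......
Step 6: 0 trees catch fire, 2 burn out
  ......
  ......
  ......
  ......
  ......
  ......

......
......
......
......
......
......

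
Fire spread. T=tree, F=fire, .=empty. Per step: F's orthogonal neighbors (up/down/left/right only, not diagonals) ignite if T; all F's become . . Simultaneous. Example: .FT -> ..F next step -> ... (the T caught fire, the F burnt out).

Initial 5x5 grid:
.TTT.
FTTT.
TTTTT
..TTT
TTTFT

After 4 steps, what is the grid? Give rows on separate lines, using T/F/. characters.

Step 1: 5 trees catch fire, 2 burn out
  .TTT.
  .FTT.
  FTTTT
  ..TFT
  TTF.F
Step 2: 7 trees catch fire, 5 burn out
  .FTT.
  ..FT.
  .FTFT
  ..F.F
  TF...
Step 3: 5 trees catch fire, 7 burn out
  ..FT.
  ...F.
  ..F.F
  .....
  F....
Step 4: 1 trees catch fire, 5 burn out
  ...F.
  .....
  .....
  .....
  .....

...F.
.....
.....
.....
.....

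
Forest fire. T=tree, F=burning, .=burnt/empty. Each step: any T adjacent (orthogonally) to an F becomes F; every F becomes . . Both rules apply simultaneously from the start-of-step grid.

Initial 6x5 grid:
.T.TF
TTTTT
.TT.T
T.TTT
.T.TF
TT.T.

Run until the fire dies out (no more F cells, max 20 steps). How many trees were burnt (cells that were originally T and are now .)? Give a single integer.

Step 1: +4 fires, +2 burnt (F count now 4)
Step 2: +4 fires, +4 burnt (F count now 4)
Step 3: +2 fires, +4 burnt (F count now 2)
Step 4: +2 fires, +2 burnt (F count now 2)
Step 5: +3 fires, +2 burnt (F count now 3)
Step 6: +0 fires, +3 burnt (F count now 0)
Fire out after step 6
Initially T: 19, now '.': 26
Total burnt (originally-T cells now '.'): 15

Answer: 15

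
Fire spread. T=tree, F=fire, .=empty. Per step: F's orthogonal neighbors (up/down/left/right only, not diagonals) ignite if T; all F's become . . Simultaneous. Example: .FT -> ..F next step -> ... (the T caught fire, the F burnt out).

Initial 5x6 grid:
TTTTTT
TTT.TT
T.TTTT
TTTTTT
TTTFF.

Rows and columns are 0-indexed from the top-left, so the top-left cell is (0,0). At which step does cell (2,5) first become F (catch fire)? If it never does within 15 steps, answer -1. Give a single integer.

Step 1: cell (2,5)='T' (+3 fires, +2 burnt)
Step 2: cell (2,5)='T' (+5 fires, +3 burnt)
Step 3: cell (2,5)='F' (+5 fires, +5 burnt)
  -> target ignites at step 3
Step 4: cell (2,5)='.' (+4 fires, +5 burnt)
Step 5: cell (2,5)='.' (+5 fires, +4 burnt)
Step 6: cell (2,5)='.' (+2 fires, +5 burnt)
Step 7: cell (2,5)='.' (+1 fires, +2 burnt)
Step 8: cell (2,5)='.' (+0 fires, +1 burnt)
  fire out at step 8

3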